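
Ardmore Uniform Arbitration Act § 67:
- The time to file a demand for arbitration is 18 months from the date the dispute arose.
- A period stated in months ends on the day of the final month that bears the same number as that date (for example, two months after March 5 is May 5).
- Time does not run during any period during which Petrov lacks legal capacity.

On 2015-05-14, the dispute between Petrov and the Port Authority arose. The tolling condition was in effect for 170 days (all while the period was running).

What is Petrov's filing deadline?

18 months after 2015-05-14 is November 14, 2016.
Tolling adds 170 days: November 14, 2016 + 170 days = May 3, 2017.

May 3, 2017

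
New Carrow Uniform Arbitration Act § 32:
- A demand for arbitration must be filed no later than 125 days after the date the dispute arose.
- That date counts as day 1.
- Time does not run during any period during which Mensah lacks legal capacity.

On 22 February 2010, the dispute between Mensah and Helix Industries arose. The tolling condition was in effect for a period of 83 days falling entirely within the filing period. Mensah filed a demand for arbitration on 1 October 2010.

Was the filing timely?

Counting 22 February 2010 as day 1, day 125 is June 26, 2010.
Tolling adds 83 days: June 26, 2010 + 83 days = September 17, 2010.
The deadline is September 17, 2010; the filing on October 1, 2010 is after that date.

No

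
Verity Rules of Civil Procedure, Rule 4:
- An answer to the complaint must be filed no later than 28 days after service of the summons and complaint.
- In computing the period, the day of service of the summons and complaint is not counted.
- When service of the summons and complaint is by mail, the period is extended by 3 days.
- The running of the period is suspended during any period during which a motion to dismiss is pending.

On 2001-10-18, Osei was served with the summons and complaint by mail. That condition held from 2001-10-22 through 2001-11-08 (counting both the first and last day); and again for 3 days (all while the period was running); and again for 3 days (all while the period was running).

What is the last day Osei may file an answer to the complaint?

December 12, 2001

28 days after 2001-10-18 is November 15, 2001.
Service was by mail, adding 3 days: November 15, 2001 + 3 days = November 18, 2001.
From October 22, 2001 through November 8, 2001 inclusive is 18 days; tolling adds 18 days: November 18, 2001 + 18 days = December 6, 2001.
Tolling adds 3 days: December 6, 2001 + 3 days = December 9, 2001.
Tolling adds 3 days: December 9, 2001 + 3 days = December 12, 2001.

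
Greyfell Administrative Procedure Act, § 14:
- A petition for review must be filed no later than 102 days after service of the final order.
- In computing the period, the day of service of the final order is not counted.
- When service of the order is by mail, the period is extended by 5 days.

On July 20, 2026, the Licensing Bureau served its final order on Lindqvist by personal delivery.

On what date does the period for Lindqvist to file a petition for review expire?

October 30, 2026

102 days after July 20, 2026 is October 30, 2026.
Service was not by mail, so no mail extension applies.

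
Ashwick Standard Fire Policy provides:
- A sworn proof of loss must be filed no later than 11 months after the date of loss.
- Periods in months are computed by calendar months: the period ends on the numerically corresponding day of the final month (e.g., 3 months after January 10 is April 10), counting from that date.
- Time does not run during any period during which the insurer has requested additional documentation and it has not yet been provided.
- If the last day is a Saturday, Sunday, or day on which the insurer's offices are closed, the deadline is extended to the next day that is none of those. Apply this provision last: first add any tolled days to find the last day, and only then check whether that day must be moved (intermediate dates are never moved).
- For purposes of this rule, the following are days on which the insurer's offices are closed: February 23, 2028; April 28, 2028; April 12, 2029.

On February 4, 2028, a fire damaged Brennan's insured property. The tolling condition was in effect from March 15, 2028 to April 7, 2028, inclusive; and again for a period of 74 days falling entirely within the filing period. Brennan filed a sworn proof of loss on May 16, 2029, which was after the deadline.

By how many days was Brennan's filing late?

11 months after February 4, 2028 is January 4, 2029.
From March 15, 2028 through April 7, 2028 inclusive is 24 days; tolling adds 24 days: January 4, 2029 + 24 days = January 28, 2029.
Tolling adds 74 days: January 28, 2029 + 74 days = April 12, 2029.
April 12, 2029 is a listed holiday. The next qualifying day is April 13, 2029.
The deadline is April 13, 2029; from April 13, 2029 to May 16, 2029 is 33 days.

33 days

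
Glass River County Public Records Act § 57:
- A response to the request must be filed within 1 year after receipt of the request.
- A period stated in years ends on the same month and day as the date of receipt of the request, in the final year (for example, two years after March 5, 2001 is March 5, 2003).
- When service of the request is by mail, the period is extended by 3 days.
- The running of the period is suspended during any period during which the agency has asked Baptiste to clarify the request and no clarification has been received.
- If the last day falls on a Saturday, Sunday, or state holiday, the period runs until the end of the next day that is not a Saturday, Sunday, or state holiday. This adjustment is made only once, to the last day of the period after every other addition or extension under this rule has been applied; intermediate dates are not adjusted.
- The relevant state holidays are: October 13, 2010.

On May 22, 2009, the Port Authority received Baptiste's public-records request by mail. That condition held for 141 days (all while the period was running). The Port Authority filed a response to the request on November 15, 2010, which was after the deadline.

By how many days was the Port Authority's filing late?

32 days

1 year after May 22, 2009 is May 22, 2010.
Service was by mail, adding 3 days: May 22, 2010 + 3 days = May 25, 2010.
Tolling adds 141 days: May 25, 2010 + 141 days = October 13, 2010.
October 13, 2010 is a listed holiday. The next qualifying day is October 14, 2010.
The deadline is October 14, 2010; from October 14, 2010 to November 15, 2010 is 32 days.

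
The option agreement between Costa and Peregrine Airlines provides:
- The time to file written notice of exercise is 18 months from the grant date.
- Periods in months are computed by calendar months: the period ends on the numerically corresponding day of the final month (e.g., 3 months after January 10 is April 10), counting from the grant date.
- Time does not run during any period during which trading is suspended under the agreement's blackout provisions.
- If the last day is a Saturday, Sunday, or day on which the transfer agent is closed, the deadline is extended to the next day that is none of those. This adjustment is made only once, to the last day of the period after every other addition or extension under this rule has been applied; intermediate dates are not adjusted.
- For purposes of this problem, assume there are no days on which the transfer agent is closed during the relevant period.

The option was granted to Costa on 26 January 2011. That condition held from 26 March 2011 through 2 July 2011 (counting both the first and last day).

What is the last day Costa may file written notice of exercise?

November 2, 2012

18 months after 26 January 2011 is July 26, 2012.
From March 26, 2011 through July 2, 2011 inclusive is 99 days; tolling adds 99 days: July 26, 2012 + 99 days = November 2, 2012.
November 2, 2012 is a Friday and not a day on which the transfer agent is closed, so no extension applies.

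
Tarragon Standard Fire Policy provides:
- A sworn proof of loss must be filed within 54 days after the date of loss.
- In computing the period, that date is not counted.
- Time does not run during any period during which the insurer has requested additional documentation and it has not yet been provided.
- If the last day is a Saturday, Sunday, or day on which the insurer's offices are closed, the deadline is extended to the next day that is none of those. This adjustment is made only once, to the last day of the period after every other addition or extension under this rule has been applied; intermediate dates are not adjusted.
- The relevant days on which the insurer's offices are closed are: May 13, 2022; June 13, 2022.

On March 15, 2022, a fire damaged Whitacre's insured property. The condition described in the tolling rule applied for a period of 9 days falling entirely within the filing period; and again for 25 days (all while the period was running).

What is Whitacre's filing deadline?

54 days after March 15, 2022 is May 8, 2022.
Tolling adds 9 days: May 8, 2022 + 9 days = May 17, 2022.
Tolling adds 25 days: May 17, 2022 + 25 days = June 11, 2022.
June 11, 2022 is Saturday; June 12, 2022 is Sunday; June 13, 2022 is a listed holiday. The next qualifying day is June 14, 2022.

June 14, 2022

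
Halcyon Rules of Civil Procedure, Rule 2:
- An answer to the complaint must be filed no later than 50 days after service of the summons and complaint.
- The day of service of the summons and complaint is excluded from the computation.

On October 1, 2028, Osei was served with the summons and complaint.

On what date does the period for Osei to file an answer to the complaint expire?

50 days after October 1, 2028 is November 20, 2028.

November 20, 2028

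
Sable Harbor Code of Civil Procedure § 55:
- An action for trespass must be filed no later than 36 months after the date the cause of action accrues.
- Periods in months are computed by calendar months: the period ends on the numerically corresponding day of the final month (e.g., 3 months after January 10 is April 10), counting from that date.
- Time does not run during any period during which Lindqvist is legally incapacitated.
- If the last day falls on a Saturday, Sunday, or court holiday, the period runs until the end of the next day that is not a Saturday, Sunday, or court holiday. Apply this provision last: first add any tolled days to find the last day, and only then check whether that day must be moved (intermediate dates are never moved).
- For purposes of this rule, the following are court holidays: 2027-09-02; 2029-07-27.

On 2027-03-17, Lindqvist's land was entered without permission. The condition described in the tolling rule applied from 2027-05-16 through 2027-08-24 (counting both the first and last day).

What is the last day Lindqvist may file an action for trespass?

36 months after 2027-03-17 is March 17, 2030.
From May 16, 2027 through August 24, 2027 inclusive is 101 days; tolling adds 101 days: March 17, 2030 + 101 days = June 26, 2030.
June 26, 2030 is a Wednesday and not a court holiday, so no extension applies.

June 26, 2030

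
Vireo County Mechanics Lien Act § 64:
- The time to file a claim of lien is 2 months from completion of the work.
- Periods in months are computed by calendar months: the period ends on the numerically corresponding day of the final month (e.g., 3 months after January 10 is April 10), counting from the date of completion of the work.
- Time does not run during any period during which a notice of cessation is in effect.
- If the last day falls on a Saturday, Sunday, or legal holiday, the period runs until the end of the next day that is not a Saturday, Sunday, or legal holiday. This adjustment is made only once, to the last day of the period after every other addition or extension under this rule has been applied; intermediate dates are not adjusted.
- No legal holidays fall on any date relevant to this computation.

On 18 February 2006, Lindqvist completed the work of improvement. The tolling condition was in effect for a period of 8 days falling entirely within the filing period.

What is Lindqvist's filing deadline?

2 months after 18 February 2006 is April 18, 2006.
Tolling adds 8 days: April 18, 2006 + 8 days = April 26, 2006.
April 26, 2006 is a Wednesday and not a legal holiday, so no extension applies.

April 26, 2006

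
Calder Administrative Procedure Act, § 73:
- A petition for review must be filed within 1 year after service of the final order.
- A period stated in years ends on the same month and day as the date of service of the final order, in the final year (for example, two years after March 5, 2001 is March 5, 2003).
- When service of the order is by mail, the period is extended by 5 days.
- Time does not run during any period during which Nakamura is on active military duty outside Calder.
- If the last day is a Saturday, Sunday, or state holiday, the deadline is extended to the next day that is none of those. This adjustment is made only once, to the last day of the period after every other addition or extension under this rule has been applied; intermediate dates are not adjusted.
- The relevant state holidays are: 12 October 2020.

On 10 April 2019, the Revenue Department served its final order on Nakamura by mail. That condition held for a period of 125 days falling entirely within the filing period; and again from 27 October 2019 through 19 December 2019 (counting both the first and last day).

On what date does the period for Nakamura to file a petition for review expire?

October 13, 2020

1 year after 10 April 2019 is April 10, 2020.
Service was by mail, adding 5 days: April 10, 2020 + 5 days = April 15, 2020.
Tolling adds 125 days: April 15, 2020 + 125 days = August 18, 2020.
From October 27, 2019 through December 19, 2019 inclusive is 54 days; tolling adds 54 days: August 18, 2020 + 54 days = October 11, 2020.
October 11, 2020 is Sunday; October 12, 2020 is a listed holiday. The next qualifying day is October 13, 2020.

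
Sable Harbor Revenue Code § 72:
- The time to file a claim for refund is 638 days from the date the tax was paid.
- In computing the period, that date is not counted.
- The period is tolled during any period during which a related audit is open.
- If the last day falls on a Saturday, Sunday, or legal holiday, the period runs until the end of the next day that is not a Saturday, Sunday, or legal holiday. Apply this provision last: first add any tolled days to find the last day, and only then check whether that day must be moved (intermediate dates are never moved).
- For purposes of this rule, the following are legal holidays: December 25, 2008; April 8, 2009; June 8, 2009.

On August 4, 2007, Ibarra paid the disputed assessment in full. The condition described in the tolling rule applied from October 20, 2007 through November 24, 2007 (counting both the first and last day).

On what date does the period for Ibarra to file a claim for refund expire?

June 9, 2009

638 days after August 4, 2007 is May 3, 2009.
From October 20, 2007 through November 24, 2007 inclusive is 36 days; tolling adds 36 days: May 3, 2009 + 36 days = June 8, 2009.
June 8, 2009 is a listed holiday. The next qualifying day is June 9, 2009.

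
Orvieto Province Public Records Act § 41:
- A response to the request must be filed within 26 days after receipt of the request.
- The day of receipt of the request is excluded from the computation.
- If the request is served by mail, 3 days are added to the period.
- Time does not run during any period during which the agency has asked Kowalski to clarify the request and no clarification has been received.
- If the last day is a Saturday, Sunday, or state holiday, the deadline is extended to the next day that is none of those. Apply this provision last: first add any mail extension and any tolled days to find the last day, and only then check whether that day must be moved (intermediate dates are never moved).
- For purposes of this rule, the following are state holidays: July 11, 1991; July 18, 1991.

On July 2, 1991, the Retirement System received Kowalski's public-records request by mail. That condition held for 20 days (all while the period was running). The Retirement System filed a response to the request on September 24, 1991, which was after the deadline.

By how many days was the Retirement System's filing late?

35 days

26 days after July 2, 1991 is July 28, 1991.
Service was by mail, adding 3 days: July 28, 1991 + 3 days = July 31, 1991.
Tolling adds 20 days: July 31, 1991 + 20 days = August 20, 1991.
August 20, 1991 is a Tuesday and not a state holiday, so no extension applies.
The deadline is August 20, 1991; from August 20, 1991 to September 24, 1991 is 35 days.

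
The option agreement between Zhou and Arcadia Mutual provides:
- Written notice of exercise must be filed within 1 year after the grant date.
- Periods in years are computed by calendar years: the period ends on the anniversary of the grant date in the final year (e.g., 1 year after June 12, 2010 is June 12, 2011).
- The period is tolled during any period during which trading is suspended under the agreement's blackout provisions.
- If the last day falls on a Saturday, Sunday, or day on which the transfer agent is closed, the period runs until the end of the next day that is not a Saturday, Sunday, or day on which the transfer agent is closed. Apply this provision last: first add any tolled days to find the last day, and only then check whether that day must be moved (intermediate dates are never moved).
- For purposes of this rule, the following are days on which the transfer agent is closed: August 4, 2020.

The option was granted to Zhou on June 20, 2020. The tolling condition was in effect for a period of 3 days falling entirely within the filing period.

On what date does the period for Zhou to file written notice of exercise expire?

June 23, 2021

1 year after June 20, 2020 is June 20, 2021.
Tolling adds 3 days: June 20, 2021 + 3 days = June 23, 2021.
June 23, 2021 is a Wednesday and not a day on which the transfer agent is closed, so no extension applies.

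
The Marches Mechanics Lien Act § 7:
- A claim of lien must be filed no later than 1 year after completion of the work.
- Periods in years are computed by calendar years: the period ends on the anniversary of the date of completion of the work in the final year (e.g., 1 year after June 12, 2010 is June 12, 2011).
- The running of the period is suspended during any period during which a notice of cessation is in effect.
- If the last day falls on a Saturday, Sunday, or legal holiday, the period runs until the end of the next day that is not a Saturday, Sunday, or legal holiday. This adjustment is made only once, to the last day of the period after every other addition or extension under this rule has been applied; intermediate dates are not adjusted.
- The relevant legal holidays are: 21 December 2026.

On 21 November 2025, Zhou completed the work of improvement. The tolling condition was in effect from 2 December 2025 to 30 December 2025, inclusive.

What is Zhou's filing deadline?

1 year after 21 November 2025 is November 21, 2026.
From December 2, 2025 through December 30, 2025 inclusive is 29 days; tolling adds 29 days: November 21, 2026 + 29 days = December 20, 2026.
December 20, 2026 is Sunday; December 21, 2026 is a listed holiday. The next qualifying day is December 22, 2026.

December 22, 2026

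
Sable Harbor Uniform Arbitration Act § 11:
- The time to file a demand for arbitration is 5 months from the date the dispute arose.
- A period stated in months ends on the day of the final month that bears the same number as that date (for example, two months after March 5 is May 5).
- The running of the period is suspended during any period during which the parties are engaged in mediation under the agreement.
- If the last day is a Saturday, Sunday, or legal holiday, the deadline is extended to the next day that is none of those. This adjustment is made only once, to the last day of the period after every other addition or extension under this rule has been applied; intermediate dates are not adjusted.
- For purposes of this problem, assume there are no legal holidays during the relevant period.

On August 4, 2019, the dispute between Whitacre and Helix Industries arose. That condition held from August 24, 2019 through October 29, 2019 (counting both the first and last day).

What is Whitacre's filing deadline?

5 months after August 4, 2019 is January 4, 2020.
From August 24, 2019 through October 29, 2019 inclusive is 67 days; tolling adds 67 days: January 4, 2020 + 67 days = March 11, 2020.
March 11, 2020 is a Wednesday and not a legal holiday, so no extension applies.

March 11, 2020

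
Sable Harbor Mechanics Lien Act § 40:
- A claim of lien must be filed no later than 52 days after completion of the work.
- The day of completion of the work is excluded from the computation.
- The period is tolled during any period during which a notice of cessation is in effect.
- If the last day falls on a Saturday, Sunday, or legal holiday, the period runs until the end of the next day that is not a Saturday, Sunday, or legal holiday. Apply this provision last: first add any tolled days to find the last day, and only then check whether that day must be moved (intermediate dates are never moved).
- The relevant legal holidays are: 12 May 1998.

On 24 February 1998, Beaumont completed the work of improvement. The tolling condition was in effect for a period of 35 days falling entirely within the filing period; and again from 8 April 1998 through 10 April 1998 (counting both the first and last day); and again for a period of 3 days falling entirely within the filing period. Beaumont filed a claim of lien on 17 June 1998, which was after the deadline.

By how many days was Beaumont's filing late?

52 days after 24 February 1998 is April 17, 1998.
Tolling adds 35 days: April 17, 1998 + 35 days = May 22, 1998.
From April 8, 1998 through April 10, 1998 inclusive is 3 days; tolling adds 3 days: May 22, 1998 + 3 days = May 25, 1998.
Tolling adds 3 days: May 25, 1998 + 3 days = May 28, 1998.
May 28, 1998 is a Thursday and not a legal holiday, so no extension applies.
The deadline is May 28, 1998; from May 28, 1998 to June 17, 1998 is 20 days.

20 days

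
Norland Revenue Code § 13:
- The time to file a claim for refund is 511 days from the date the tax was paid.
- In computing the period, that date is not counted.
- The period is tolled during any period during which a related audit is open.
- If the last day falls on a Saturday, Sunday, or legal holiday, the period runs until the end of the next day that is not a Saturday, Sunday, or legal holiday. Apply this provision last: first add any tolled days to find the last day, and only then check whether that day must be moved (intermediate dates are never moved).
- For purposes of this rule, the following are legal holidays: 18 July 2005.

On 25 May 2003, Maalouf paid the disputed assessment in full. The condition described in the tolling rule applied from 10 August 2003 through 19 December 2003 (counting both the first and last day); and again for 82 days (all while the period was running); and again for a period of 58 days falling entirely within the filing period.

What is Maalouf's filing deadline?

July 19, 2005

511 days after 25 May 2003 is October 17, 2004.
From August 10, 2003 through December 19, 2003 inclusive is 132 days; tolling adds 132 days: October 17, 2004 + 132 days = February 26, 2005.
Tolling adds 82 days: February 26, 2005 + 82 days = May 19, 2005.
Tolling adds 58 days: May 19, 2005 + 58 days = July 16, 2005.
July 16, 2005 is Saturday; July 17, 2005 is Sunday; July 18, 2005 is a listed holiday. The next qualifying day is July 19, 2005.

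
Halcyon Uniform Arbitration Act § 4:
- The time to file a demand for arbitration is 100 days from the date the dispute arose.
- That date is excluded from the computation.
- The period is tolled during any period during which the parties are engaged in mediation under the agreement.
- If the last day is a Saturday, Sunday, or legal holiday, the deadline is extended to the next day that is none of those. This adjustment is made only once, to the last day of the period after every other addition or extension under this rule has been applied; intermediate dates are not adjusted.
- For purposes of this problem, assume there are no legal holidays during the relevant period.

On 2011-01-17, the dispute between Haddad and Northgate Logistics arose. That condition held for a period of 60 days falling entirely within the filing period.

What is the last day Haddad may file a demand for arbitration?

June 27, 2011

100 days after 2011-01-17 is April 27, 2011.
Tolling adds 60 days: April 27, 2011 + 60 days = June 26, 2011.
June 26, 2011 is Sunday. The next qualifying day is June 27, 2011.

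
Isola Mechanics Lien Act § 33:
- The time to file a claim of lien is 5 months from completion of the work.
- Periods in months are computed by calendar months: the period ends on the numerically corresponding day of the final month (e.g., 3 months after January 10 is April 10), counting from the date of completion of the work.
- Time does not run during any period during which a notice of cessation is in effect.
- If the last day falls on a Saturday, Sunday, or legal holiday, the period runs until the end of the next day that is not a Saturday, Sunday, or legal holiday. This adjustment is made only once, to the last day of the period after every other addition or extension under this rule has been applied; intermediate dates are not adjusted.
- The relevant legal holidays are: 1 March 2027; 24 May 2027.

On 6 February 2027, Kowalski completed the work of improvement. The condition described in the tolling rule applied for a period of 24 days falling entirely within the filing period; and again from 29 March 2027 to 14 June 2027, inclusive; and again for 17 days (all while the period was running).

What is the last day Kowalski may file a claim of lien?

November 2, 2027

5 months after 6 February 2027 is July 6, 2027.
Tolling adds 24 days: July 6, 2027 + 24 days = July 30, 2027.
From March 29, 2027 through June 14, 2027 inclusive is 78 days; tolling adds 78 days: July 30, 2027 + 78 days = October 16, 2027.
Tolling adds 17 days: October 16, 2027 + 17 days = November 2, 2027.
November 2, 2027 is a Tuesday and not a legal holiday, so no extension applies.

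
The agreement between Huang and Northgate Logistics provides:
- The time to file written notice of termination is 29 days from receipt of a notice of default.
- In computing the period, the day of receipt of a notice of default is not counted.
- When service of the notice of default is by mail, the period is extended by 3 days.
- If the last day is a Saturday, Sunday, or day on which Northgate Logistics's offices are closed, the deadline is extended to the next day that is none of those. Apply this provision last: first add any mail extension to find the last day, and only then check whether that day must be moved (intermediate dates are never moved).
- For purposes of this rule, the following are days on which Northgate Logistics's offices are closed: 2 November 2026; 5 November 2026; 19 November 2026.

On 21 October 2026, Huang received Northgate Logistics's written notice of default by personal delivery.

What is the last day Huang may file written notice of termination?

November 20, 2026

29 days after 21 October 2026 is November 19, 2026.
Service was not by mail, so no mail extension applies.
November 19, 2026 is a listed holiday. The next qualifying day is November 20, 2026.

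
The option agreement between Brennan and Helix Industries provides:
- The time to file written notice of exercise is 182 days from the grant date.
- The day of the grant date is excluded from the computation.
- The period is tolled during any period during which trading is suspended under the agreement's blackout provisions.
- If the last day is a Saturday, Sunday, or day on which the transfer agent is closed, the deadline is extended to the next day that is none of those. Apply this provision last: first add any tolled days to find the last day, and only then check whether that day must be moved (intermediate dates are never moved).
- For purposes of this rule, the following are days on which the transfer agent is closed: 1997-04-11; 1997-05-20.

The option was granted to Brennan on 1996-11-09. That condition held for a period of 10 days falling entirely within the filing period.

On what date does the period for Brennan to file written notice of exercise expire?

May 21, 1997

182 days after 1996-11-09 is May 10, 1997.
Tolling adds 10 days: May 10, 1997 + 10 days = May 20, 1997.
May 20, 1997 is a listed holiday. The next qualifying day is May 21, 1997.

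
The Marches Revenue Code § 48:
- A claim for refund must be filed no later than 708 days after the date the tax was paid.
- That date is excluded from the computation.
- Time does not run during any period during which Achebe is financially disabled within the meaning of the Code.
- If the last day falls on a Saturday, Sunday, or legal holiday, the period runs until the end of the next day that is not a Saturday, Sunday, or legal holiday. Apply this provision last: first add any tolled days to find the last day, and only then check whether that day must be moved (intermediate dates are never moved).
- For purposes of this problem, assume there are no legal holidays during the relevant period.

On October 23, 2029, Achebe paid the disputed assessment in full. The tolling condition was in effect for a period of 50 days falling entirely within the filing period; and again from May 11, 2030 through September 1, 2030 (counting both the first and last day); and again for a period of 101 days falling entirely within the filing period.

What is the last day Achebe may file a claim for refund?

708 days after October 23, 2029 is October 1, 2031.
Tolling adds 50 days: October 1, 2031 + 50 days = November 20, 2031.
From May 11, 2030 through September 1, 2030 inclusive is 114 days; tolling adds 114 days: November 20, 2031 + 114 days = March 13, 2032.
Tolling adds 101 days: March 13, 2032 + 101 days = June 22, 2032.
June 22, 2032 is a Tuesday and not a legal holiday, so no extension applies.

June 22, 2032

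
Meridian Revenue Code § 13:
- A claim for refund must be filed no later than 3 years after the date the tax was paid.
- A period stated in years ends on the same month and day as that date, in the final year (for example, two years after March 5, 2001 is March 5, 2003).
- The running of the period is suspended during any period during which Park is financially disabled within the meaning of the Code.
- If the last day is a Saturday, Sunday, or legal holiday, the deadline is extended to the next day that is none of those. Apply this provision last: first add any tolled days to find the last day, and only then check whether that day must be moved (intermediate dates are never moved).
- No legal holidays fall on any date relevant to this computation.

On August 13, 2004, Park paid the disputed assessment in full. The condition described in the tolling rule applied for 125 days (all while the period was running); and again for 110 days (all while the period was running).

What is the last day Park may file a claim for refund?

April 4, 2008

3 years after August 13, 2004 is August 13, 2007.
Tolling adds 125 days: August 13, 2007 + 125 days = December 16, 2007.
Tolling adds 110 days: December 16, 2007 + 110 days = April 4, 2008.
April 4, 2008 is a Friday and not a legal holiday, so no extension applies.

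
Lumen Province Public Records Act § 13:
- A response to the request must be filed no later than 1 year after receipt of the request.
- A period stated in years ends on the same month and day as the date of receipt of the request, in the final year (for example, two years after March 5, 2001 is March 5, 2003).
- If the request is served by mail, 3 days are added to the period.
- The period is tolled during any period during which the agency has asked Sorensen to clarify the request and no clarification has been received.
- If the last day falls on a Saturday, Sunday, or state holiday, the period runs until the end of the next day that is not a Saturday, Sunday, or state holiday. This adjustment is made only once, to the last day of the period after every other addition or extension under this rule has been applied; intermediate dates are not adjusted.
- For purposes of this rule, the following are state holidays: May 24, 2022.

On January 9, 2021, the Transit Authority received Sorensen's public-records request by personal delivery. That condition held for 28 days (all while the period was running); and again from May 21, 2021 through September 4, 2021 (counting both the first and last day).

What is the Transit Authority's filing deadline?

1 year after January 9, 2021 is January 9, 2022.
Service was not by mail, so no mail extension applies.
Tolling adds 28 days: January 9, 2022 + 28 days = February 6, 2022.
From May 21, 2021 through September 4, 2021 inclusive is 107 days; tolling adds 107 days: February 6, 2022 + 107 days = May 24, 2022.
May 24, 2022 is a listed holiday. The next qualifying day is May 25, 2022.

May 25, 2022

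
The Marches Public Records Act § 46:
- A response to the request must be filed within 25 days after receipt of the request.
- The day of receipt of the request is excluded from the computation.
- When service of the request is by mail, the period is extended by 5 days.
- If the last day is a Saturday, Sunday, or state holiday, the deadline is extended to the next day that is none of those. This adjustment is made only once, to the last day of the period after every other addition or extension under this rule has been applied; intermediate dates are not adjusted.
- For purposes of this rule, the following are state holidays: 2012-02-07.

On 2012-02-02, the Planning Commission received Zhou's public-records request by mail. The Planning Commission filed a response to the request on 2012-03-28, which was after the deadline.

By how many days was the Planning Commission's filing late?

23 days

25 days after 2012-02-02 is February 27, 2012.
Service was by mail, adding 5 days: February 27, 2012 + 5 days = March 3, 2012.
March 3, 2012 is Saturday; March 4, 2012 is Sunday. The next qualifying day is March 5, 2012.
The deadline is March 5, 2012; from March 5, 2012 to March 28, 2012 is 23 days.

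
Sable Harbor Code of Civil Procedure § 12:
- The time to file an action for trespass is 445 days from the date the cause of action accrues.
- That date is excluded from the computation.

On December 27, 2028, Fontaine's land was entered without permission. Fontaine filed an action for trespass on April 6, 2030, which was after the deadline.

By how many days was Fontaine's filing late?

445 days after December 27, 2028 is March 17, 2030.
The deadline is March 17, 2030; from March 17, 2030 to April 6, 2030 is 20 days.

20 days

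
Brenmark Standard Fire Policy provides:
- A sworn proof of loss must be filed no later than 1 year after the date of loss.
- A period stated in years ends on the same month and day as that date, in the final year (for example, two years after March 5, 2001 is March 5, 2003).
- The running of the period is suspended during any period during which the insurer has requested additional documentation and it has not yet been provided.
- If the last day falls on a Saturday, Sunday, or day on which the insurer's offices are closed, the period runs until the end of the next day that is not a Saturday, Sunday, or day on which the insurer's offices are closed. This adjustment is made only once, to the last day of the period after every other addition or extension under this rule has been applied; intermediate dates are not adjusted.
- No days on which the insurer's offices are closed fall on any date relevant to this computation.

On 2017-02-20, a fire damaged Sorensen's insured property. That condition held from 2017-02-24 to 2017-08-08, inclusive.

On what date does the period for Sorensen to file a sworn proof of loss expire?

August 6, 2018

1 year after 2017-02-20 is February 20, 2018.
From February 24, 2017 through August 8, 2017 inclusive is 166 days; tolling adds 166 days: February 20, 2018 + 166 days = August 5, 2018.
August 5, 2018 is Sunday. The next qualifying day is August 6, 2018.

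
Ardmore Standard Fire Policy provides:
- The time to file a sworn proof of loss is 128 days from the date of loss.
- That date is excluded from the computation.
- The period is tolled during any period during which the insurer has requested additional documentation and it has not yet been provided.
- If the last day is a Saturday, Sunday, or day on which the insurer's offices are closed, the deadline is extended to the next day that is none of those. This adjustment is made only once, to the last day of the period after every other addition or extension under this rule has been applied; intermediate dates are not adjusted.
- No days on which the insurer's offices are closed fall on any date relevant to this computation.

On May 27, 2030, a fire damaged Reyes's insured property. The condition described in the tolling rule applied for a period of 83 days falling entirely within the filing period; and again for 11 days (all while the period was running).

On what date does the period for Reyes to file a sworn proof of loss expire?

January 6, 2031

128 days after May 27, 2030 is October 2, 2030.
Tolling adds 83 days: October 2, 2030 + 83 days = December 24, 2030.
Tolling adds 11 days: December 24, 2030 + 11 days = January 4, 2031.
January 4, 2031 is Saturday; January 5, 2031 is Sunday. The next qualifying day is January 6, 2031.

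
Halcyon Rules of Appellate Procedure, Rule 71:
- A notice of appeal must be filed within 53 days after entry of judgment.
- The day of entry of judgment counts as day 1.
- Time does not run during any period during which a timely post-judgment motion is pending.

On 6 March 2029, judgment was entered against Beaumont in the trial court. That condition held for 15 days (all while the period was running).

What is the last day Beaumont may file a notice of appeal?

May 12, 2029

Counting 6 March 2029 as day 1, day 53 is April 27, 2029.
Tolling adds 15 days: April 27, 2029 + 15 days = May 12, 2029.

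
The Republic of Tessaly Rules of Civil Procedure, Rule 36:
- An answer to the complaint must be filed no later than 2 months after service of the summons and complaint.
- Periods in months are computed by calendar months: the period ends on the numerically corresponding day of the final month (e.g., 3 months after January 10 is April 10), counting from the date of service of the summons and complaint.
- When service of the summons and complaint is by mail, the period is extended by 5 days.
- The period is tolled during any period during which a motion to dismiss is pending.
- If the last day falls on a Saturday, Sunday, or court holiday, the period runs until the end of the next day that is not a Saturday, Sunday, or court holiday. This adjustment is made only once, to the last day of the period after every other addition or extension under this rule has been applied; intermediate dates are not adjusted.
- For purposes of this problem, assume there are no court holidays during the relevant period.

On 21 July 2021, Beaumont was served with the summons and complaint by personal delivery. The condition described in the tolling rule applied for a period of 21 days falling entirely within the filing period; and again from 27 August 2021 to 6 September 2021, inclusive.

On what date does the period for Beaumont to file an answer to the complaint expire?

October 25, 2021

2 months after 21 July 2021 is September 21, 2021.
Service was not by mail, so no mail extension applies.
Tolling adds 21 days: September 21, 2021 + 21 days = October 12, 2021.
From August 27, 2021 through September 6, 2021 inclusive is 11 days; tolling adds 11 days: October 12, 2021 + 11 days = October 23, 2021.
October 23, 2021 is Saturday; October 24, 2021 is Sunday. The next qualifying day is October 25, 2021.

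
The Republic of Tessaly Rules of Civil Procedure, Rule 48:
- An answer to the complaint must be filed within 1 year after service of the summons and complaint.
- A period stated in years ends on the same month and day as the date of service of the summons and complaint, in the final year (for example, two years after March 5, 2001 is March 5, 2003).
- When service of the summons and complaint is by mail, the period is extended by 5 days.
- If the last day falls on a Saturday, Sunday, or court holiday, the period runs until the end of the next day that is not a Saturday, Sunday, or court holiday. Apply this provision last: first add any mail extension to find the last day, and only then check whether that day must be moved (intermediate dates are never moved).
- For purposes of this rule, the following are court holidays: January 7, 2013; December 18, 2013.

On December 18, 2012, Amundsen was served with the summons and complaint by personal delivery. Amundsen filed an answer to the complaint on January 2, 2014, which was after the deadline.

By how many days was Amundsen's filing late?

1 year after December 18, 2012 is December 18, 2013.
Service was not by mail, so no mail extension applies.
December 18, 2013 is a listed holiday. The next qualifying day is December 19, 2013.
The deadline is December 19, 2013; from December 19, 2013 to January 2, 2014 is 14 days.

14 days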